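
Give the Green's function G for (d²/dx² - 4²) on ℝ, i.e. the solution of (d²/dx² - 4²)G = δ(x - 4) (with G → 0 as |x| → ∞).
-\frac{e^{-4|x - 4|}}{8}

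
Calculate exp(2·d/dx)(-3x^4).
- 3 x^{4} - 24 x^{3} - 72 x^{2} - 96 x - 48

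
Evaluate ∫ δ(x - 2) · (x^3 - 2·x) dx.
4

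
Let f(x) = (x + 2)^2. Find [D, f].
2 x + 4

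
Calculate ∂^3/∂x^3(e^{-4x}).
- 64 e^{- 4 x}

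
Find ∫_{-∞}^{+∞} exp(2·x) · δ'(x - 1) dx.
- 2 e^{2}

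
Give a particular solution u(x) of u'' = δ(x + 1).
\frac{|x + 1|}{2}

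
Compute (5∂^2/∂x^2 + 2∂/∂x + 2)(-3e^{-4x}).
- 222 e^{- 4 x}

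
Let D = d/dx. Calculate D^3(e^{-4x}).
- 64 e^{- 4 x}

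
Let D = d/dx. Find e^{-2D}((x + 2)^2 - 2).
x^{2} - 2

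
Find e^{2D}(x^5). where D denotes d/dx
x^{5} + 10 x^{4} + 40 x^{3} + 80 x^{2} + 80 x + 32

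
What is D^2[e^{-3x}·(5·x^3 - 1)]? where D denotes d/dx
3 \left(15 x^{3} - 30 x^{2} + 10 x - 3\right) e^{- 3 x}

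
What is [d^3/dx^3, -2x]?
-6\frac{d^{2}}{dx^{2}}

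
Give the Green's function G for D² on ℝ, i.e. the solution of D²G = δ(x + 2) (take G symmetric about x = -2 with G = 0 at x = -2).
\frac{|x + 2|}{2}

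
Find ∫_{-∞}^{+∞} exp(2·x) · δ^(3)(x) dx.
-8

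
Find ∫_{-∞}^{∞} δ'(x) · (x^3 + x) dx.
-1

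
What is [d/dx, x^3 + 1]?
3 x^{2}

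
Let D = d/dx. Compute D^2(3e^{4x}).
48 e^{4 x}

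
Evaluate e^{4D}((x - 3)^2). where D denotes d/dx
x^{2} + 2 x + 1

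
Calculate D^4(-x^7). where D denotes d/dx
- 840 x^{3}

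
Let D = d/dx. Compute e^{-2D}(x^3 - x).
x^{3} - 6 x^{2} + 11 x - 6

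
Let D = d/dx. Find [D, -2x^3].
- 6 x^{2}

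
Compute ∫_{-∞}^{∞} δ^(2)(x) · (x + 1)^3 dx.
6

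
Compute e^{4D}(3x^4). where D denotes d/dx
3 x^{4} + 48 x^{3} + 288 x^{2} + 768 x + 768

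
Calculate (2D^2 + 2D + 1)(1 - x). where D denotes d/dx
- x - 1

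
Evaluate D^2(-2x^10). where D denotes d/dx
- 180 x^{8}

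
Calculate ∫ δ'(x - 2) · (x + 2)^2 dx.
-8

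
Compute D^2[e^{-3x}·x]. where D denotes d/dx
3 \left(3 x - 2\right) e^{- 3 x}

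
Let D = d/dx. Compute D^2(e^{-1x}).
e^{- x}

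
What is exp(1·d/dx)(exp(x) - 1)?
e^{x + 1} - 1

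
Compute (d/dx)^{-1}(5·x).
\frac{5 x^{2}}{2}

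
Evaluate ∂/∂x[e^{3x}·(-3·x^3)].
9 x^{2} \left(- x - 1\right) e^{3 x}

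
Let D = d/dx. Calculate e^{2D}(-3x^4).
- 3 x^{4} - 24 x^{3} - 72 x^{2} - 96 x - 48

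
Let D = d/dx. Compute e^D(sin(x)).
\sin{\left(x + 1 \right)}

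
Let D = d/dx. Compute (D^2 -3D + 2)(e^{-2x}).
12 e^{- 2 x}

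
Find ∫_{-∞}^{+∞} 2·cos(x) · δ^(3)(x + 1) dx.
2 \sin{\left(1 \right)}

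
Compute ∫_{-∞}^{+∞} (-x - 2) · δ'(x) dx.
1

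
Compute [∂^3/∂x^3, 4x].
12\frac{d^{2}}{dx^{2}}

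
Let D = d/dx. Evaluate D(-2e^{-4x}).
8 e^{- 4 x}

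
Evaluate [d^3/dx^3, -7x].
-21\frac{d^{2}}{dx^{2}}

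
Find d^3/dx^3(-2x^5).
- 120 x^{2}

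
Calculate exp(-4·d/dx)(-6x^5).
- 6 x^{5} + 120 x^{4} - 960 x^{3} + 3840 x^{2} - 7680 x + 6144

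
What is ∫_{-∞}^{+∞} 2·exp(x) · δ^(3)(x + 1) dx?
- \frac{2}{e}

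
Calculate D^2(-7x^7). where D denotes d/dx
- 294 x^{5}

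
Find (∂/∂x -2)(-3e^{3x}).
- 3 e^{3 x}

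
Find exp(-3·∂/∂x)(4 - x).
7 - x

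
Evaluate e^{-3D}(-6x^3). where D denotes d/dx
- 6 x^{3} + 54 x^{2} - 162 x + 162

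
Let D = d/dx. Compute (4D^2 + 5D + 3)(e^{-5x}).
78 e^{- 5 x}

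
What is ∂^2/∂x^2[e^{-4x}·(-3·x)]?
24 \left(1 - 2 x\right) e^{- 4 x}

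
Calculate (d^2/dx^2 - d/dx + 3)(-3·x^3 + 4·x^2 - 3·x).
- 9 x^{3} + 21 x^{2} - 35 x + 11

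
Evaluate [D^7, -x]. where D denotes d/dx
-7D^{6}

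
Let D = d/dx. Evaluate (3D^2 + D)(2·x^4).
8 x^{2} \left(x + 9\right)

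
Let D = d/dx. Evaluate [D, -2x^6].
- 12 x^{5}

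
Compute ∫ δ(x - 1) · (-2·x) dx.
-2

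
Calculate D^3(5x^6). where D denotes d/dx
600 x^{3}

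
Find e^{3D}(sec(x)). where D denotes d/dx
\sec{\left(x + 3 \right)}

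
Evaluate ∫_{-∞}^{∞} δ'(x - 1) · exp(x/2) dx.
- \frac{e^{\frac{1}{2}}}{2}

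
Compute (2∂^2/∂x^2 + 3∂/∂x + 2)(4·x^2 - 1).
8 x^{2} + 24 x + 14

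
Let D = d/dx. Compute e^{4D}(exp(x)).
e^{x + 4}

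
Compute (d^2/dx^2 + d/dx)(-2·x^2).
- 4 x - 4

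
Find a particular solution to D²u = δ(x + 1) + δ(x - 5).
\frac{|x + 1|}{2} + \frac{|x - 5|}{2}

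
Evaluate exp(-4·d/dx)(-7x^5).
- 7 x^{5} + 140 x^{4} - 1120 x^{3} + 4480 x^{2} - 8960 x + 7168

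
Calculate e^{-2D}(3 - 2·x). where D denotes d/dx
7 - 2 x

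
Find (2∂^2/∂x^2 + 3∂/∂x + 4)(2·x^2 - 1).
8 x^{2} + 12 x + 4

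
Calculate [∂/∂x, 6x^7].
42 x^{6}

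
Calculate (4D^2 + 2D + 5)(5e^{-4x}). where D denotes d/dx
305 e^{- 4 x}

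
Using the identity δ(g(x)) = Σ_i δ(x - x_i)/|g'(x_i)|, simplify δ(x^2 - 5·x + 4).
\frac{\delta(x - 4) + \delta(x - 1)}{3}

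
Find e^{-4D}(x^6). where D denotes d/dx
x^{6} - 24 x^{5} + 240 x^{4} - 1280 x^{3} + 3840 x^{2} - 6144 x + 4096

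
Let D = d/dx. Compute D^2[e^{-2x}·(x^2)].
2 \left(2 x^{2} - 4 x + 1\right) e^{- 2 x}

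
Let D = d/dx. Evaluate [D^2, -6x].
-12D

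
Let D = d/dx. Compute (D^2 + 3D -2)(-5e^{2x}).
- 40 e^{2 x}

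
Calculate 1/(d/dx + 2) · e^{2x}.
\frac{e^{2 x}}{4}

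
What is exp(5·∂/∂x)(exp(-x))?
e^{- x - 5}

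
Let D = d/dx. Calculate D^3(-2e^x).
- 2 e^{x}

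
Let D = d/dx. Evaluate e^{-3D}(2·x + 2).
2 x - 4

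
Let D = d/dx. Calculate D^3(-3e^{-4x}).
192 e^{- 4 x}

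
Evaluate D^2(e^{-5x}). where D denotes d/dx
25 e^{- 5 x}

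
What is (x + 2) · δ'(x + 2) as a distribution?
-\delta(x + 2)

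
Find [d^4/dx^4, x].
4\frac{d^{3}}{dx^{3}}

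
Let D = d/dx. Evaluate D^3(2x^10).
1440 x^{7}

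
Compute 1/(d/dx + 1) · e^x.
\frac{e^{x}}{2}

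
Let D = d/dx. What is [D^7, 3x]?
21D^{6}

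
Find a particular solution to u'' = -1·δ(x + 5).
-\frac{|x + 5|}{2}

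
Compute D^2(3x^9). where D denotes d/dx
216 x^{7}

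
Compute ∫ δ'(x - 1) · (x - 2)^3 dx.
-3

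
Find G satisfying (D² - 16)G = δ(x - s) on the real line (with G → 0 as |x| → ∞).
-\frac{e^{-4|x-s|}}{8}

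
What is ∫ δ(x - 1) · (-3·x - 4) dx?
-7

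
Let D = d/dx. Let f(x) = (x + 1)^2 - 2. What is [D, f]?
2 x + 2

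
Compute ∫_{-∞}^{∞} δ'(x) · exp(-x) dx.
1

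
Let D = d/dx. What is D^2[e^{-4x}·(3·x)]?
24 \left(2 x - 1\right) e^{- 4 x}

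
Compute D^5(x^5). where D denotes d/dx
120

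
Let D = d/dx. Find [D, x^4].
4 x^{3}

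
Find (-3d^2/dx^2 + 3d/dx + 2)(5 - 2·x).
4 - 4 x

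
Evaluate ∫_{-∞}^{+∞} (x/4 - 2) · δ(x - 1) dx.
- \frac{7}{4}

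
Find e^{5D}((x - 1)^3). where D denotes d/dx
x^{3} + 12 x^{2} + 48 x + 64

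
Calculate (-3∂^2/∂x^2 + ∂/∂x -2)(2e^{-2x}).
- 32 e^{- 2 x}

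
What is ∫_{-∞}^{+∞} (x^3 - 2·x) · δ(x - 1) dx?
-1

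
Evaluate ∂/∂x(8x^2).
16 x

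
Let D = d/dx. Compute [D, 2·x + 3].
2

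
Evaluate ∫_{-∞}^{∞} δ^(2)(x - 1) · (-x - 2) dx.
0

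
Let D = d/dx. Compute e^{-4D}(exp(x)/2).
\frac{e^{x - 4}}{2}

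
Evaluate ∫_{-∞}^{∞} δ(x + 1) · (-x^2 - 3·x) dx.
2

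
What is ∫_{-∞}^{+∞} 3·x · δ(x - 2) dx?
6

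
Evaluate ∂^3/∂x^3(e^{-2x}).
- 8 e^{- 2 x}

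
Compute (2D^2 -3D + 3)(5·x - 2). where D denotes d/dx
15 x - 21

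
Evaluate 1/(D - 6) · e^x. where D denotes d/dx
- \frac{e^{x}}{5}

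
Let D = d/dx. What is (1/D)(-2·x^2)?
- \frac{2 x^{3}}{3}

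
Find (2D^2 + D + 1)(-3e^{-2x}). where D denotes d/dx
- 21 e^{- 2 x}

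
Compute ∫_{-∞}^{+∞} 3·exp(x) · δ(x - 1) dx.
3 e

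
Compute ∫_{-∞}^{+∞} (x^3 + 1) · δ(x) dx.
1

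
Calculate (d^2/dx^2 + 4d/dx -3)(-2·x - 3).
6 x + 1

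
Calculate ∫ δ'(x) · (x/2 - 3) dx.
- \frac{1}{2}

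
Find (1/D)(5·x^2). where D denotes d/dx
\frac{5 x^{3}}{3}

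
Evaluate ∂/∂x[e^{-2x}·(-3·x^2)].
6 x \left(x - 1\right) e^{- 2 x}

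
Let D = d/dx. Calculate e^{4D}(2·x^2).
2 x^{2} + 16 x + 32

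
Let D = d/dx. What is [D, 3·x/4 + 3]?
\frac{3}{4}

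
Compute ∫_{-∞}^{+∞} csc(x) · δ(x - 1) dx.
\csc{\left(1 \right)}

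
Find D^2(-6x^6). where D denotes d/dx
- 180 x^{4}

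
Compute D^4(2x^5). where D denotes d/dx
240 x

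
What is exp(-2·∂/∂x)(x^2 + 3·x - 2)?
x^{2} - x - 4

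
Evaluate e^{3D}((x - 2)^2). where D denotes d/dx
x^{2} + 2 x + 1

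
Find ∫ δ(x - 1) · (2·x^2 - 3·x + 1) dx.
0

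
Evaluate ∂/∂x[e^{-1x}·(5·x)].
5 \left(1 - x\right) e^{- x}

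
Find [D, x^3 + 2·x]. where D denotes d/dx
3 x^{2} + 2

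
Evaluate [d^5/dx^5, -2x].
-10\frac{d^{4}}{dx^{4}}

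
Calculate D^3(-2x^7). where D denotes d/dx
- 420 x^{4}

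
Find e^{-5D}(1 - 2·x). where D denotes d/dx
11 - 2 x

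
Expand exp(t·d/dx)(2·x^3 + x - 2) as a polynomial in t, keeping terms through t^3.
2 t^{3} + 6 t^{2} x + t \left(6 x^{2} + 1\right) + 2 x^{3} + x - 2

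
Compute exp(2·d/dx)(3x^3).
3 x^{3} + 18 x^{2} + 36 x + 24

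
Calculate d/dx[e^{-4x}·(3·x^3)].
x^{2} \left(9 - 12 x\right) e^{- 4 x}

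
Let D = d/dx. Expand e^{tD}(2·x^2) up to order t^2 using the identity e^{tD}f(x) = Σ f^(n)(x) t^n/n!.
2 t^{2} + 4 t x + 2 x^{2}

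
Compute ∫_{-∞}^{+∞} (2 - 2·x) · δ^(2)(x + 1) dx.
0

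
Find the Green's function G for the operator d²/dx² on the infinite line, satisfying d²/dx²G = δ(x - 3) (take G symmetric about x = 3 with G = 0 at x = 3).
\frac{|x - 3|}{2}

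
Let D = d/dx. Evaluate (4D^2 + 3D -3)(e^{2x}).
19 e^{2 x}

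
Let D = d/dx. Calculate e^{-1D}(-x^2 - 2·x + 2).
3 - x^{2}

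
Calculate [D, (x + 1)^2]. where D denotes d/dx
2 x + 2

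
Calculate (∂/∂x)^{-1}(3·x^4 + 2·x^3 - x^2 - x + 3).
\frac{3 x^{5}}{5} + \frac{x^{4}}{2} - \frac{x^{3}}{3} - \frac{x^{2}}{2} + 3 x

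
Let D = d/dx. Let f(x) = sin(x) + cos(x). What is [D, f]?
- \sin{\left(x \right)} + \cos{\left(x \right)}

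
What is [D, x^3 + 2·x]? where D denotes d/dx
3 x^{2} + 2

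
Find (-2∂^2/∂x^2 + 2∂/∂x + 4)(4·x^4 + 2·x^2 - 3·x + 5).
16 x^{4} + 32 x^{3} - 88 x^{2} - 4 x + 6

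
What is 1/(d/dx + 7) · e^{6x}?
\frac{e^{6 x}}{13}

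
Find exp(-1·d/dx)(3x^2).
3 x^{2} - 6 x + 3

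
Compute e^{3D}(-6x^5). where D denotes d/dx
- 6 x^{5} - 90 x^{4} - 540 x^{3} - 1620 x^{2} - 2430 x - 1458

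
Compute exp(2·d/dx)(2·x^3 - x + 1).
2 x^{3} + 12 x^{2} + 23 x + 15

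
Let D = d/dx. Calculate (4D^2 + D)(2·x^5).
10 x^{3} \left(x + 16\right)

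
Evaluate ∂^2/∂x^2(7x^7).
294 x^{5}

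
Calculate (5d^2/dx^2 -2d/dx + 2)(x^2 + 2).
2 x^{2} - 4 x + 14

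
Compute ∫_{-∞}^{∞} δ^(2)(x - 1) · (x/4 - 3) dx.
0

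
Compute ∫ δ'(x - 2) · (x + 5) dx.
-1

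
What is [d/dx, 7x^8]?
56 x^{7}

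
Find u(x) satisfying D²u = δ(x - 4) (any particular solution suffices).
\frac{|x - 4|}{2}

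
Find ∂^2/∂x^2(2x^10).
180 x^{8}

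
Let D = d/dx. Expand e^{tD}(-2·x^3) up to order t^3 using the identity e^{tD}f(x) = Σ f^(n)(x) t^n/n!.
- 2 t^{3} - 6 t^{2} x - 6 t x^{2} - 2 x^{3}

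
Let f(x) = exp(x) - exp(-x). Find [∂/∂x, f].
2 \cosh{\left(x \right)}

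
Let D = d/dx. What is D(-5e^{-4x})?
20 e^{- 4 x}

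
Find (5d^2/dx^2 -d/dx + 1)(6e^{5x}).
726 e^{5 x}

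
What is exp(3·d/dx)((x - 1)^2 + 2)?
x^{2} + 4 x + 6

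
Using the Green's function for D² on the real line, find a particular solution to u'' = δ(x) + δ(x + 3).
\frac{|x|}{2} + \frac{|x + 3|}{2}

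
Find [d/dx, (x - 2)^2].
2 x - 4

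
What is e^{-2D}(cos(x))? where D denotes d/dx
\cos{\left(x - 2 \right)}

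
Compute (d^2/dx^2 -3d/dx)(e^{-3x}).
18 e^{- 3 x}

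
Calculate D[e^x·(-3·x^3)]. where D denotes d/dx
3 x^{2} \left(- x - 3\right) e^{x}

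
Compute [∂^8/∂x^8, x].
8\frac{d^{7}}{dx^{7}}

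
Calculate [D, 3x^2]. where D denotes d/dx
6 x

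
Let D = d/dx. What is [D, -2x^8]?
- 16 x^{7}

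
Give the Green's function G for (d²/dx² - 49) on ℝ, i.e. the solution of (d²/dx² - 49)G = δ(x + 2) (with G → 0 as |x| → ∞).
-\frac{e^{-7|x + 2|}}{14}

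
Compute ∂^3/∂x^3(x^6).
120 x^{3}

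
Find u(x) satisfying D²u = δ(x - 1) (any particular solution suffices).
\frac{|x - 1|}{2}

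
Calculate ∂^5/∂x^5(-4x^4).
0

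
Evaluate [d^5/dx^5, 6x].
30\frac{d^{4}}{dx^{4}}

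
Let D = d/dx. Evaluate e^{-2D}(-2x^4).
- 2 x^{4} + 16 x^{3} - 48 x^{2} + 64 x - 32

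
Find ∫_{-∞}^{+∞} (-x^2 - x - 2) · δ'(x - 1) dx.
3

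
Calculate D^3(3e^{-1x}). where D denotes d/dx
- 3 e^{- x}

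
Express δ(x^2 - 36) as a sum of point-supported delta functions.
\frac{\delta(x - 6) + \delta(x + 6)}{12}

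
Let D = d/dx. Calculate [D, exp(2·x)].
2 e^{2 x}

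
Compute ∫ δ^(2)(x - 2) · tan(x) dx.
\frac{2 \tan{\left(2 \right)}}{\cos^{2}{\left(2 \right)}}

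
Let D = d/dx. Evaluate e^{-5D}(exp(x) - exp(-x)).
- e^{5 - x} + e^{x - 5}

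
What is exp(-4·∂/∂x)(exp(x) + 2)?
e^{x - 4} + 2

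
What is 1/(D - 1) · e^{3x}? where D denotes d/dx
\frac{e^{3 x}}{2}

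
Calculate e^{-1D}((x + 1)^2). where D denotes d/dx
x^{2}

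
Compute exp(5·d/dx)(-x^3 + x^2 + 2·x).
- x^{3} - 14 x^{2} - 63 x - 90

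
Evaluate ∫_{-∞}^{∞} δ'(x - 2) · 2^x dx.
- \log{\left(16 \right)}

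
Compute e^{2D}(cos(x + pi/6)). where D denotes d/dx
\cos{\left(x + \frac{\pi}{6} + 2 \right)}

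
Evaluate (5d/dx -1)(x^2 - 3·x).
- x^{2} + 13 x - 15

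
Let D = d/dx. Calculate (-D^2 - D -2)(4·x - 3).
2 - 8 x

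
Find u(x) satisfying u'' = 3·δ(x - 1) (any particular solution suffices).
\frac{3|x - 1|}{2}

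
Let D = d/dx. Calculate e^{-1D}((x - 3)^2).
x^{2} - 8 x + 16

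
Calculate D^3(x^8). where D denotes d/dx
336 x^{5}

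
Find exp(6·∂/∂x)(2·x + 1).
2 x + 13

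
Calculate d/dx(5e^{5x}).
25 e^{5 x}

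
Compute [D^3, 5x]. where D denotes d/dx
15D^{2}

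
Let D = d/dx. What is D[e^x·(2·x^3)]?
2 x^{2} \left(x + 3\right) e^{x}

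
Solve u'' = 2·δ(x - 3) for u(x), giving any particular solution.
|x - 3|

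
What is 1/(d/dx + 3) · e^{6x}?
\frac{e^{6 x}}{9}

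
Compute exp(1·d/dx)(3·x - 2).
3 x + 1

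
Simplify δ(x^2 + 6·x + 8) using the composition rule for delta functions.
\frac{\delta(x + 2) + \delta(x + 4)}{2}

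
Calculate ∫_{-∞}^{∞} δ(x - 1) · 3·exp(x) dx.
3 e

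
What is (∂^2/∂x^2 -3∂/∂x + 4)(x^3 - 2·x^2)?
4 x^{3} - 17 x^{2} + 18 x - 4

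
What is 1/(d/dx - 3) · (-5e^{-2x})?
e^{- 2 x}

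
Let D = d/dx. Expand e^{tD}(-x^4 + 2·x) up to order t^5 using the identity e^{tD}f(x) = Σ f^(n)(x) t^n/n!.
- t^{4} - 4 t^{3} x - 6 t^{2} x^{2} - 2 t \left(2 x^{3} - 1\right) - x^{4} + 2 x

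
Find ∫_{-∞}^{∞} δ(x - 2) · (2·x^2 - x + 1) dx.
7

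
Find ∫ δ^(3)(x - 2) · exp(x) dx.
- e^{2}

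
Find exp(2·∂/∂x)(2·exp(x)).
2 e^{x + 2}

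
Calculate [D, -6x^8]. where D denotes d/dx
- 48 x^{7}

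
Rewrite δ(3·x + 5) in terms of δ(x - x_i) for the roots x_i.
\frac{\delta(x + 5/3)}{3}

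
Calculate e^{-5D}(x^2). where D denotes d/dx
x^{2} - 10 x + 25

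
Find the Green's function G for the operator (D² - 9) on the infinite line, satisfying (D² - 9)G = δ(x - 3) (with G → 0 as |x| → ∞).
-\frac{e^{-3|x - 3|}}{6}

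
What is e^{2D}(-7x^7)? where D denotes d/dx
- 7 x^{7} - 98 x^{6} - 588 x^{5} - 1960 x^{4} - 3920 x^{3} - 4704 x^{2} - 3136 x - 896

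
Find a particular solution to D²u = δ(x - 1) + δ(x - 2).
\frac{|x - 1|}{2} + \frac{|x - 2|}{2}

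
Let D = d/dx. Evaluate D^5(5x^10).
151200 x^{5}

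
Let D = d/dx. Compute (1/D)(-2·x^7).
- \frac{x^{8}}{4}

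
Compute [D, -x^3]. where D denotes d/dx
- 3 x^{2}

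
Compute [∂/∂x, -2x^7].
- 14 x^{6}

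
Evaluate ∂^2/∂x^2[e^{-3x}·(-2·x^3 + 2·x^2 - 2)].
2 \left(- 9 x^{3} + 27 x^{2} - 18 x - 7\right) e^{- 3 x}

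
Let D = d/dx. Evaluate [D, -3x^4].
- 12 x^{3}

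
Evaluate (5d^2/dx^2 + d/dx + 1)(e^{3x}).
49 e^{3 x}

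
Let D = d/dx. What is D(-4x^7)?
- 28 x^{6}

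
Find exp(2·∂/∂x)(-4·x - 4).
- 4 x - 12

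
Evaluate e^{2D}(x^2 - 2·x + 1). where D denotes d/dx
x^{2} + 2 x + 1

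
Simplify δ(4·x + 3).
\frac{\delta(x + 3/4)}{4}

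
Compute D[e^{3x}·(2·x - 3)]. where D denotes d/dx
\left(6 x - 7\right) e^{3 x}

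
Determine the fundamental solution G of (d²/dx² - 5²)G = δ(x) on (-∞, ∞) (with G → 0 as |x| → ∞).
-\frac{e^{-5|x|}}{10}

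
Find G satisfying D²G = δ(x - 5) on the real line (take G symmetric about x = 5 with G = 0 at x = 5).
\frac{|x - 5|}{2}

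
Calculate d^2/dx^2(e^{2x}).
4 e^{2 x}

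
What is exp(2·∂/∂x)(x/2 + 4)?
\frac{x}{2} + 5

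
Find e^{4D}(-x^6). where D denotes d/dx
- x^{6} - 24 x^{5} - 240 x^{4} - 1280 x^{3} - 3840 x^{2} - 6144 x - 4096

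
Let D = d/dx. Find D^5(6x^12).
570240 x^{7}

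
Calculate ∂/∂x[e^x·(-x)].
\left(- x - 1\right) e^{x}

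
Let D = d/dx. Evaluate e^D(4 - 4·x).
- 4 x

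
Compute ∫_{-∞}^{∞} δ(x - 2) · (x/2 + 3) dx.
4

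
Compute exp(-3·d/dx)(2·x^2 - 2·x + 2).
2 x^{2} - 14 x + 26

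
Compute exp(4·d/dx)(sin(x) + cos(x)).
\sqrt{2} \sin{\left(x + \frac{\pi}{4} + 4 \right)}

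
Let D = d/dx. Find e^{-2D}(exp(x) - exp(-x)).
- e^{2 - x} + e^{x - 2}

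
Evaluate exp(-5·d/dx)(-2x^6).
- 2 x^{6} + 60 x^{5} - 750 x^{4} + 5000 x^{3} - 18750 x^{2} + 37500 x - 31250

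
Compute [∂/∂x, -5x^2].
- 10 x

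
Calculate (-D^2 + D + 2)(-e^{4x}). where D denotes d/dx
10 e^{4 x}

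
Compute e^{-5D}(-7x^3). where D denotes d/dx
- 7 x^{3} + 105 x^{2} - 525 x + 875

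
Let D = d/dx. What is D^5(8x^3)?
0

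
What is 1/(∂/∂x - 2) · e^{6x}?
\frac{e^{6 x}}{4}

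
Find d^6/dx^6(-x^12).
- 665280 x^{6}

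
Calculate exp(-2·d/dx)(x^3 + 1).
x^{3} - 6 x^{2} + 12 x - 7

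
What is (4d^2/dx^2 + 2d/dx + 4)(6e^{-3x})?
204 e^{- 3 x}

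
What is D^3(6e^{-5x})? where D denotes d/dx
- 750 e^{- 5 x}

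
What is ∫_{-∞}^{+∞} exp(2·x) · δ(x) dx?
1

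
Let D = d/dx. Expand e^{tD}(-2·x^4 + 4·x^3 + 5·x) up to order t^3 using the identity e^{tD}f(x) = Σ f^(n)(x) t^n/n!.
t^{3} \left(4 - 8 x\right) - 12 t^{2} x \left(x - 1\right) + t \left(- 8 x^{3} + 12 x^{2} + 5\right) - 2 x^{4} + 4 x^{3} + 5 x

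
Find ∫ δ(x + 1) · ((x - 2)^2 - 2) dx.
7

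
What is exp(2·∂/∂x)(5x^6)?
5 x^{6} + 60 x^{5} + 300 x^{4} + 800 x^{3} + 1200 x^{2} + 960 x + 320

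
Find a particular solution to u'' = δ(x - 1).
\frac{|x - 1|}{2}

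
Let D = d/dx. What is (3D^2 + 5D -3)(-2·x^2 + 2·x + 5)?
6 x^{2} - 26 x - 17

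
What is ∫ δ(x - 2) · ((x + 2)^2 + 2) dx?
18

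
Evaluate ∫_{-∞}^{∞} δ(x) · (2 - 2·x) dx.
2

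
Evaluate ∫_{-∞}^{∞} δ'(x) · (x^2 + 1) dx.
0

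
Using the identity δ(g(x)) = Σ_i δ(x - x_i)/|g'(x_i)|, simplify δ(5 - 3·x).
\frac{\delta(x - 5/3)}{3}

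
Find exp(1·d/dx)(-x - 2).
- x - 3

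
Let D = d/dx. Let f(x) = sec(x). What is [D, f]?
\tan{\left(x \right)} \sec{\left(x \right)}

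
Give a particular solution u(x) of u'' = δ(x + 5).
\frac{|x + 5|}{2}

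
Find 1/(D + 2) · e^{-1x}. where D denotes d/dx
e^{- x}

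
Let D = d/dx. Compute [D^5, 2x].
10D^{4}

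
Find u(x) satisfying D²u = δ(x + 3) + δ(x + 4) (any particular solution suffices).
\frac{|x + 3|}{2} + \frac{|x + 4|}{2}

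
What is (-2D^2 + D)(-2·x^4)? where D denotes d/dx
8 x^{2} \left(6 - x\right)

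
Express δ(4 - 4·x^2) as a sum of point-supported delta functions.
\frac{\delta(x - 1) + \delta(x + 1)}{8}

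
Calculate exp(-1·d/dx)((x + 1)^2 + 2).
x^{2} + 2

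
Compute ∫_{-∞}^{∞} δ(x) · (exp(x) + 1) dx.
2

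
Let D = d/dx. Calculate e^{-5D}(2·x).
2 x - 10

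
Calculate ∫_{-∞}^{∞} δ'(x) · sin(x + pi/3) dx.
- \frac{1}{2}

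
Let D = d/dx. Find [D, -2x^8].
- 16 x^{7}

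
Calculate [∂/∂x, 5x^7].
35 x^{6}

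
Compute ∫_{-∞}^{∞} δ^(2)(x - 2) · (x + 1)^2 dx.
2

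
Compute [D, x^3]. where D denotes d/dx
3 x^{2}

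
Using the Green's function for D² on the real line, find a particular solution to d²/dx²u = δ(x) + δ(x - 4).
\frac{|x|}{2} + \frac{|x - 4|}{2}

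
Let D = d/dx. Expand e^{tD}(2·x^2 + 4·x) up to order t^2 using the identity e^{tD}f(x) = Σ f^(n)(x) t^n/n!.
2 t^{2} + 4 t \left(x + 1\right) + 2 x^{2} + 4 x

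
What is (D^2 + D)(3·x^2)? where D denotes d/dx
6 x + 6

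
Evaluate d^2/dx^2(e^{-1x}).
e^{- x}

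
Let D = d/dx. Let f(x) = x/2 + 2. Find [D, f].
\frac{1}{2}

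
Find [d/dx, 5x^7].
35 x^{6}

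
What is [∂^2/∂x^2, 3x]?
6\frac{d}{dx}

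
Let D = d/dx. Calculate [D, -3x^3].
- 9 x^{2}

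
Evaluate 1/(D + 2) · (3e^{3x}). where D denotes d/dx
\frac{3 e^{3 x}}{5}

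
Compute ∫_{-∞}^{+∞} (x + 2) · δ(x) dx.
2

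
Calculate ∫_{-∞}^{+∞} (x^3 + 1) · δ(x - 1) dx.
2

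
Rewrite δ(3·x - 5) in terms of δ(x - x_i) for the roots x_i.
\frac{\delta(x - 5/3)}{3}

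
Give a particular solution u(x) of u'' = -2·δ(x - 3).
-|x - 3|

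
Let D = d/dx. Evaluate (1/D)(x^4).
\frac{x^{5}}{5}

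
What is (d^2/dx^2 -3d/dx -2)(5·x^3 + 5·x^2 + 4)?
- 10 x^{3} - 55 x^{2} + 2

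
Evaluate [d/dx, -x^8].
- 8 x^{7}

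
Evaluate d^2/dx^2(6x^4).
72 x^{2}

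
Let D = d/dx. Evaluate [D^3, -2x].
-6D^{2}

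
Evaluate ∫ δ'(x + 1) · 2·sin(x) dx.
- 2 \cos{\left(1 \right)}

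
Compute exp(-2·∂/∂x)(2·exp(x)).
2 e^{x - 2}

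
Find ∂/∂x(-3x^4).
- 12 x^{3}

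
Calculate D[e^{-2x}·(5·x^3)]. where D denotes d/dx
x^{2} \left(15 - 10 x\right) e^{- 2 x}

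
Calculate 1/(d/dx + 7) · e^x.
\frac{e^{x}}{8}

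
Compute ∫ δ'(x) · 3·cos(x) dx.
0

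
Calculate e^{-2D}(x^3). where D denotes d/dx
x^{3} - 6 x^{2} + 12 x - 8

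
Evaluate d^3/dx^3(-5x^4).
- 120 x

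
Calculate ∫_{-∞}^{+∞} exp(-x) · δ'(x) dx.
1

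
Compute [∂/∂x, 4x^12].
48 x^{11}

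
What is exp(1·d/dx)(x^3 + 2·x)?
x^{3} + 3 x^{2} + 5 x + 3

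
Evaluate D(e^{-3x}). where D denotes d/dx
- 3 e^{- 3 x}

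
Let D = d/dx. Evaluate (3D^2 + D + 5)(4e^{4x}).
228 e^{4 x}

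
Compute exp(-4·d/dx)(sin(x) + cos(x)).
\sqrt{2} \cos{\left(- x + \frac{\pi}{4} + 4 \right)}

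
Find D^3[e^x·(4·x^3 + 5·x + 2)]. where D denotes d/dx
\left(4 x^{3} + 36 x^{2} + 77 x + 41\right) e^{x}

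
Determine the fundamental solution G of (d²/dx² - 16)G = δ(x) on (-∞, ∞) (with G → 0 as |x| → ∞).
-\frac{e^{-4|x|}}{8}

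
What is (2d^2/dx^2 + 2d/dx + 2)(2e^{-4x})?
52 e^{- 4 x}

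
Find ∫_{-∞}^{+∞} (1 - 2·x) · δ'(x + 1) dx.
2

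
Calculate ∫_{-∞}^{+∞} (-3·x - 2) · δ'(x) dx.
3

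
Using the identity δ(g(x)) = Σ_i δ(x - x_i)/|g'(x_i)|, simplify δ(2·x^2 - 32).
\frac{\delta(x - 4) + \delta(x + 4)}{16}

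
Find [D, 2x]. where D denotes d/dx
2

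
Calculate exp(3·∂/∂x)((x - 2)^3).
x^{3} + 3 x^{2} + 3 x + 1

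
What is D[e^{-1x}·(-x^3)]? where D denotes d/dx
x^{2} \left(x - 3\right) e^{- x}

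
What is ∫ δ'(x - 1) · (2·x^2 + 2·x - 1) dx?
-6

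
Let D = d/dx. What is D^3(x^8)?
336 x^{5}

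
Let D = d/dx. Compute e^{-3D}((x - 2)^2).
x^{2} - 10 x + 25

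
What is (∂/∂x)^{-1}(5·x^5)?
\frac{5 x^{6}}{6}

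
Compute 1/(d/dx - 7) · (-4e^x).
\frac{2 e^{x}}{3}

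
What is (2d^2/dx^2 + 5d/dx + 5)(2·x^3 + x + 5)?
10 x^{3} + 30 x^{2} + 29 x + 30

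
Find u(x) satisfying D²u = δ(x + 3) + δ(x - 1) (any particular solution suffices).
\frac{|x + 3|}{2} + \frac{|x - 1|}{2}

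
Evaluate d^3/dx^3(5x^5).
300 x^{2}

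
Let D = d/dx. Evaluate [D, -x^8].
- 8 x^{7}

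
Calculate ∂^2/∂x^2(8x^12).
1056 x^{10}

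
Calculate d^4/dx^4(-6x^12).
- 71280 x^{8}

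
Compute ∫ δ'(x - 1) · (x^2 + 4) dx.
-2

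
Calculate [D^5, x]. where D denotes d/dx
5D^{4}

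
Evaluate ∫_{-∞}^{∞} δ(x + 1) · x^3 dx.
-1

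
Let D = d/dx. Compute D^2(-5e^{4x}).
- 80 e^{4 x}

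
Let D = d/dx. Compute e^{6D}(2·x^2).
2 x^{2} + 24 x + 72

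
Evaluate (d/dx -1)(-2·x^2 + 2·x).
2 x^{2} - 6 x + 2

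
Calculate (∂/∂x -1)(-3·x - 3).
3 x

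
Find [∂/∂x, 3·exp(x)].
3 e^{x}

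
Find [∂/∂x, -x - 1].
-1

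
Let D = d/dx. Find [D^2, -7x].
-14D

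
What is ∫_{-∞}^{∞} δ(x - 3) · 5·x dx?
15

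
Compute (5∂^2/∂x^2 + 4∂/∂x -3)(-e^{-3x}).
- 30 e^{- 3 x}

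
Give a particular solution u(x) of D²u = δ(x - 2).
\frac{|x - 2|}{2}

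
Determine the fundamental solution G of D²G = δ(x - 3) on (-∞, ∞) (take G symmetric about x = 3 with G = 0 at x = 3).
\frac{|x - 3|}{2}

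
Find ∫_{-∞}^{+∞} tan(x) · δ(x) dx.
0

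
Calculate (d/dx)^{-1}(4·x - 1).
2 x^{2} - x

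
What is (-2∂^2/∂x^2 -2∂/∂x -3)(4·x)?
- 12 x - 8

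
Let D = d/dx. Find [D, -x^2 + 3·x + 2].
3 - 2 x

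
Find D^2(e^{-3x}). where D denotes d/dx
9 e^{- 3 x}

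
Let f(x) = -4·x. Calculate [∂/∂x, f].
-4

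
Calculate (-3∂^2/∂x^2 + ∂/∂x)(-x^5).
5 x^{3} \left(12 - x\right)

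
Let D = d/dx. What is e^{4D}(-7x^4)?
- 7 x^{4} - 112 x^{3} - 672 x^{2} - 1792 x - 1792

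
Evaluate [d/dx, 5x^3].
15 x^{2}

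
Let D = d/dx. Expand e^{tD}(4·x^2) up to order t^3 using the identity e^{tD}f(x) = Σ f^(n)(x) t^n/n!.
4 t^{2} + 8 t x + 4 x^{2}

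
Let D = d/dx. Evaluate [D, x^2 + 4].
2 x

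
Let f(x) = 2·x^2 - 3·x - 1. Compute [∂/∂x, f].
4 x - 3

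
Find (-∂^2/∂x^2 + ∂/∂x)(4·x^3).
12 x \left(x - 2\right)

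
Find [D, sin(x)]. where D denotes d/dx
\cos{\left(x \right)}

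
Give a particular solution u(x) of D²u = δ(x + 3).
\frac{|x + 3|}{2}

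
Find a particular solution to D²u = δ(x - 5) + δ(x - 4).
\frac{|x - 5|}{2} + \frac{|x - 4|}{2}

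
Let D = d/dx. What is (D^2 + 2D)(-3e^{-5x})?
- 45 e^{- 5 x}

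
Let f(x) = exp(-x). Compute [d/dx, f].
- e^{- x}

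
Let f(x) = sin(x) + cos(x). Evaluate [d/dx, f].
- \sin{\left(x \right)} + \cos{\left(x \right)}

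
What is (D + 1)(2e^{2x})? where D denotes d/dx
6 e^{2 x}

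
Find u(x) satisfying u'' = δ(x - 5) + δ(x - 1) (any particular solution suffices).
\frac{|x - 5|}{2} + \frac{|x - 1|}{2}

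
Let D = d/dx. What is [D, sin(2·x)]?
2 \cos{\left(2 x \right)}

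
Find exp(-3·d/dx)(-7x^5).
- 7 x^{5} + 105 x^{4} - 630 x^{3} + 1890 x^{2} - 2835 x + 1701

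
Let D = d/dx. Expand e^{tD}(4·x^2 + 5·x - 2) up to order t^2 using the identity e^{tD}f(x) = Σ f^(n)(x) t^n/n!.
4 t^{2} + t \left(8 x + 5\right) + 4 x^{2} + 5 x - 2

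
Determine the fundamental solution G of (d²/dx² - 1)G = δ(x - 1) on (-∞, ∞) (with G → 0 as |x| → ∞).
-\frac{e^{-|x - 1|}}{2}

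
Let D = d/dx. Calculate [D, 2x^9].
18 x^{8}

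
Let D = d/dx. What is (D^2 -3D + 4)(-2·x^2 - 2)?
- 8 x^{2} + 12 x - 12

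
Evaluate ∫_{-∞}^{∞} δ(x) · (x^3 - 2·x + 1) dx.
1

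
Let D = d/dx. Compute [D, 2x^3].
6 x^{2}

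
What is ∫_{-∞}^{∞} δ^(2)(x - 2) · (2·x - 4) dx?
0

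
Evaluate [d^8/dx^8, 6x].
48\frac{d^{7}}{dx^{7}}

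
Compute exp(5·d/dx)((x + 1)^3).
x^{3} + 18 x^{2} + 108 x + 216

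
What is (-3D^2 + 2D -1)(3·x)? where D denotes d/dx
6 - 3 x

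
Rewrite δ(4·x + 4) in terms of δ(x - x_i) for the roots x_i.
\frac{\delta(x + 1)}{4}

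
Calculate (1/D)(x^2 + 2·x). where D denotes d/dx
\frac{x^{3}}{3} + x^{2}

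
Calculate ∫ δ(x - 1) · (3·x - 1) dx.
2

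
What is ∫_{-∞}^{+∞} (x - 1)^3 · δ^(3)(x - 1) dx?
-6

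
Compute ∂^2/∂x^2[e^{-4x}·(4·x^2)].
8 \left(8 x^{2} - 8 x + 1\right) e^{- 4 x}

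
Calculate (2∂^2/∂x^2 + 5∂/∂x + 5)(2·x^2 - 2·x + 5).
10 x^{2} + 10 x + 23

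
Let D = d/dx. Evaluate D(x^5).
5 x^{4}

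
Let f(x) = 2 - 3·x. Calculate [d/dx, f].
-3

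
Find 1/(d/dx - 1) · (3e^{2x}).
3 e^{2 x}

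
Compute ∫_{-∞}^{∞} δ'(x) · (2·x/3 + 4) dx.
- \frac{2}{3}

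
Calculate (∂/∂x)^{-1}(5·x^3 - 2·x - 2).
\frac{5 x^{4}}{4} - x^{2} - 2 x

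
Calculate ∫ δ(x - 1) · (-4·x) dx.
-4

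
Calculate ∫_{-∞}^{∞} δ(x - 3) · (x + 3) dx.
6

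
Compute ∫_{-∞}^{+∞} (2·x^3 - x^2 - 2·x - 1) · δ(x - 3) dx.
38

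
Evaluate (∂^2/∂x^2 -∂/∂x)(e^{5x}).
20 e^{5 x}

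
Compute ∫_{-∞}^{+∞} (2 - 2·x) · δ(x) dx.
2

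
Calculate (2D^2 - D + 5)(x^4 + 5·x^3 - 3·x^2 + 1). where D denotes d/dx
5 x^{4} + 21 x^{3} - 6 x^{2} + 66 x - 7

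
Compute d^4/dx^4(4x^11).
31680 x^{7}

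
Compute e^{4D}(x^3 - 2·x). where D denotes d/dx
x^{3} + 12 x^{2} + 46 x + 56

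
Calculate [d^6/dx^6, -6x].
-36\frac{d^{5}}{dx^{5}}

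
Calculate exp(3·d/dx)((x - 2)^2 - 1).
x \left(x + 2\right)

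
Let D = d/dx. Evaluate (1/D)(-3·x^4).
- \frac{3 x^{5}}{5}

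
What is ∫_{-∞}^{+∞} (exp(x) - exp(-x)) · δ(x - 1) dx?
2 \sinh{\left(1 \right)}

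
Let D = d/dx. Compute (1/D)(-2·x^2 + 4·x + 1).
- \frac{2 x^{3}}{3} + 2 x^{2} + x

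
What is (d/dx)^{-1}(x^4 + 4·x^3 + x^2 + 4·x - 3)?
\frac{x^{5}}{5} + x^{4} + \frac{x^{3}}{3} + 2 x^{2} - 3 x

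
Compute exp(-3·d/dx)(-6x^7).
- 6 x^{7} + 126 x^{6} - 1134 x^{5} + 5670 x^{4} - 17010 x^{3} + 30618 x^{2} - 30618 x + 13122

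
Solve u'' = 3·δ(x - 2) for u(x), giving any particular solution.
\frac{3|x - 2|}{2}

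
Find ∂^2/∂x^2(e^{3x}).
9 e^{3 x}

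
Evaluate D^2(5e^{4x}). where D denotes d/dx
80 e^{4 x}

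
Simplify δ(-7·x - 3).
\frac{\delta(x + 3/7)}{7}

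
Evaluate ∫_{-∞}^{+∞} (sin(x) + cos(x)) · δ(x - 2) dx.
\cos{\left(2 \right)} + \sin{\left(2 \right)}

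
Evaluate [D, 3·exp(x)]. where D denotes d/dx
3 e^{x}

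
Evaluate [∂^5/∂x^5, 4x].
20\frac{d^{4}}{dx^{4}}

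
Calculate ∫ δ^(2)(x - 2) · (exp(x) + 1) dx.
e^{2}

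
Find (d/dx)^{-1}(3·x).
\frac{3 x^{2}}{2}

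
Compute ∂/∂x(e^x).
e^{x}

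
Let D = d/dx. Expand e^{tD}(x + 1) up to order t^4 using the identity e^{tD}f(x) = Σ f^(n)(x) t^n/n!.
t + x + 1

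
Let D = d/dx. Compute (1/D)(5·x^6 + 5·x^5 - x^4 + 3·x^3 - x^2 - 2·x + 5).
\frac{5 x^{7}}{7} + \frac{5 x^{6}}{6} - \frac{x^{5}}{5} + \frac{3 x^{4}}{4} - \frac{x^{3}}{3} - x^{2} + 5 x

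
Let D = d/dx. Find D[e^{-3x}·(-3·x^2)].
3 x \left(3 x - 2\right) e^{- 3 x}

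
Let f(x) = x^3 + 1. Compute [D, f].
3 x^{2}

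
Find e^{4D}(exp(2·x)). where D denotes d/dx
e^{2 x + 8}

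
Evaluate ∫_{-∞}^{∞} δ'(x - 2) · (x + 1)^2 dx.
-6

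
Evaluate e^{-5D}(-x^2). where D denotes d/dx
- x^{2} + 10 x - 25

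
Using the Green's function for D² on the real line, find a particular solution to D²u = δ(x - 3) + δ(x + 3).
\frac{|x - 3|}{2} + \frac{|x + 3|}{2}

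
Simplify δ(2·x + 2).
\frac{\delta(x + 1)}{2}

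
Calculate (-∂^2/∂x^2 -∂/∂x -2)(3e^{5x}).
- 96 e^{5 x}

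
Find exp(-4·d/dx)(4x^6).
4 x^{6} - 96 x^{5} + 960 x^{4} - 5120 x^{3} + 15360 x^{2} - 24576 x + 16384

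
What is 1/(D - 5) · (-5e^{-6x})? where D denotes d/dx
\frac{5 e^{- 6 x}}{11}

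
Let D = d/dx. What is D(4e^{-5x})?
- 20 e^{- 5 x}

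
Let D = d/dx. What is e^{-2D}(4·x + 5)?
4 x - 3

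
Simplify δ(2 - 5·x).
\frac{\delta(x - 2/5)}{5}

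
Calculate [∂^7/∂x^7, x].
7\frac{d^{6}}{dx^{6}}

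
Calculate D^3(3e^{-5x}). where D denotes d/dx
- 375 e^{- 5 x}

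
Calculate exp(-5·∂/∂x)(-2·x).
10 - 2 x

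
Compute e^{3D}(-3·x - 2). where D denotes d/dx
- 3 x - 11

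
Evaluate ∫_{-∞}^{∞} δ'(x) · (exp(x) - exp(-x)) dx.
-2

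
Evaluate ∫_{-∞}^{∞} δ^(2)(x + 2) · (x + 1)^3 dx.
-6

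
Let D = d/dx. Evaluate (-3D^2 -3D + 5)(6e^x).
- 6 e^{x}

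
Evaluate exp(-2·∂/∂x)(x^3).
x^{3} - 6 x^{2} + 12 x - 8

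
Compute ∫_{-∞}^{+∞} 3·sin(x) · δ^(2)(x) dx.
0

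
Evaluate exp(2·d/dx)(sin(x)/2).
\frac{\sin{\left(x + 2 \right)}}{2}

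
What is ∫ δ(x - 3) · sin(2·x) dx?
\sin{\left(6 \right)}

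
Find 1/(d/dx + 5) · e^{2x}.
\frac{e^{2 x}}{7}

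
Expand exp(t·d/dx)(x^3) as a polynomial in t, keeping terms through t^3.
t^{3} + 3 t^{2} x + 3 t x^{2} + x^{3}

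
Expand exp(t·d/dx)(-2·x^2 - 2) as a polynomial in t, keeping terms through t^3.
- 2 t^{2} - 4 t x - 2 x^{2} - 2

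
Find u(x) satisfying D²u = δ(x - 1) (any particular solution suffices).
\frac{|x - 1|}{2}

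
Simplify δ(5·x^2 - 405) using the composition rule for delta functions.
\frac{\delta(x - 9) + \delta(x + 9)}{90}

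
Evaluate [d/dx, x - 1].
1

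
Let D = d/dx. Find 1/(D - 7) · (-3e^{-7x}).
\frac{3 e^{- 7 x}}{14}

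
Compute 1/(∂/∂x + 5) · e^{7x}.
\frac{e^{7 x}}{12}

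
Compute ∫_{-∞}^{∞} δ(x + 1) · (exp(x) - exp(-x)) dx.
- 2 \sinh{\left(1 \right)}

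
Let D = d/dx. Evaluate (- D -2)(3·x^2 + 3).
- 6 x^{2} - 6 x - 6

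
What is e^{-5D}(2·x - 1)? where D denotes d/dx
2 x - 11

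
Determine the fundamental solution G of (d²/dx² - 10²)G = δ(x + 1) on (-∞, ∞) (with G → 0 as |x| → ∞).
-\frac{e^{-10|x + 1|}}{20}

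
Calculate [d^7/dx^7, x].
7\frac{d^{6}}{dx^{6}}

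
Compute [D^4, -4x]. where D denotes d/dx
-16D^{3}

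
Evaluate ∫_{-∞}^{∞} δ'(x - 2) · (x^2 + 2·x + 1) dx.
-6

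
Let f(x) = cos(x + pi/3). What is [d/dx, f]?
- \sin{\left(x + \frac{\pi}{3} \right)}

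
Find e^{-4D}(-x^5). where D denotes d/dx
- x^{5} + 20 x^{4} - 160 x^{3} + 640 x^{2} - 1280 x + 1024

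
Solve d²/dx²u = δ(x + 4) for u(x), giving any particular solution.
\frac{|x + 4|}{2}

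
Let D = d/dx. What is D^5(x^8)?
6720 x^{3}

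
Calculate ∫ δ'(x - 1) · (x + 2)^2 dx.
-6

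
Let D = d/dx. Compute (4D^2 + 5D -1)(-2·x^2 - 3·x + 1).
2 x^{2} - 17 x - 32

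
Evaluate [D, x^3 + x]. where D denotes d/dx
3 x^{2} + 1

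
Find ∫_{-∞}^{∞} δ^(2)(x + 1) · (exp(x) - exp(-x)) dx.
- 2 \sinh{\left(1 \right)}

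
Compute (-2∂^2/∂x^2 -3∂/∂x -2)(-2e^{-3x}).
22 e^{- 3 x}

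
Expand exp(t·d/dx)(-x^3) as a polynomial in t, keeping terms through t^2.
x \left(- 3 t^{2} - 3 t x - x^{2}\right)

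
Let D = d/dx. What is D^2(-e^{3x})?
- 9 e^{3 x}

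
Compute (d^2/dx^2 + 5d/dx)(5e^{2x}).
70 e^{2 x}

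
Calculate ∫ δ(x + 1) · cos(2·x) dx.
\cos{\left(2 \right)}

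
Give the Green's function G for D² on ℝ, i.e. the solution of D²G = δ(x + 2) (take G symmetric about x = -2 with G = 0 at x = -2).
\frac{|x + 2|}{2}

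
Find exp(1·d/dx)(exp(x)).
e^{x + 1}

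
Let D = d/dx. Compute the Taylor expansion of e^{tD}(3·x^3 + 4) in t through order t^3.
3 t^{3} + 9 t^{2} x + 9 t x^{2} + 3 x^{3} + 4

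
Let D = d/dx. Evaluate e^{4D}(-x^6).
- x^{6} - 24 x^{5} - 240 x^{4} - 1280 x^{3} - 3840 x^{2} - 6144 x - 4096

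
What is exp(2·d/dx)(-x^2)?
- x^{2} - 4 x - 4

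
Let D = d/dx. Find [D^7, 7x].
49D^{6}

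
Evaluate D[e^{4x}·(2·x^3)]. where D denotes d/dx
x^{2} \left(8 x + 6\right) e^{4 x}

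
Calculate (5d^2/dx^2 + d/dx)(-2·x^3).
6 x \left(- x - 10\right)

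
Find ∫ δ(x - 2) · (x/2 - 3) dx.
-2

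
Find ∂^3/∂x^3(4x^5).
240 x^{2}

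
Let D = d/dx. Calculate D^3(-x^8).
- 336 x^{5}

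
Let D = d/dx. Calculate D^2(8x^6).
240 x^{4}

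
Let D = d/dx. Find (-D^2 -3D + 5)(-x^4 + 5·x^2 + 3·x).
- 5 x^{4} + 12 x^{3} + 37 x^{2} - 15 x - 19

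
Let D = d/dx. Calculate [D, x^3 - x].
3 x^{2} - 1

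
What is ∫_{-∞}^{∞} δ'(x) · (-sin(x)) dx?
1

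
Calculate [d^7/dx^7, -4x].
-28\frac{d^{6}}{dx^{6}}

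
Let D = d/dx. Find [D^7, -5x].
-35D^{6}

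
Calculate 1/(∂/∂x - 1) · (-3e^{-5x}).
\frac{e^{- 5 x}}{2}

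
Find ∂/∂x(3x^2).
6 x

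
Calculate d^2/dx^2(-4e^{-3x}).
- 36 e^{- 3 x}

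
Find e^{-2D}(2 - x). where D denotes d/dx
4 - x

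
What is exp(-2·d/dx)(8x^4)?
8 x^{4} - 64 x^{3} + 192 x^{2} - 256 x + 128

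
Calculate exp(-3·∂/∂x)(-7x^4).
- 7 x^{4} + 84 x^{3} - 378 x^{2} + 756 x - 567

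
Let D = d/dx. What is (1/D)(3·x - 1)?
\frac{3 x^{2}}{2} - x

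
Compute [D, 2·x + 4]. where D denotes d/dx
2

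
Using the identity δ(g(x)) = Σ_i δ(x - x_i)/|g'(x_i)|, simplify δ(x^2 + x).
\frac{\delta(x + 1) + \delta(x)}{1}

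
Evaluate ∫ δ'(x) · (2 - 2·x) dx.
2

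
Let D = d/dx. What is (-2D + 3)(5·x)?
15 x - 10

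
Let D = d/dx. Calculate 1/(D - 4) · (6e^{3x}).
- 6 e^{3 x}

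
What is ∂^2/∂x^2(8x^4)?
96 x^{2}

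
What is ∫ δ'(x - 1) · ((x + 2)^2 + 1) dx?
-6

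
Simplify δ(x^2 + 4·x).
\frac{\delta(x + 4) + \delta(x)}{4}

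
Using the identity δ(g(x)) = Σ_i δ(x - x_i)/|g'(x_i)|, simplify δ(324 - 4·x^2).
\frac{\delta(x - 9) + \delta(x + 9)}{72}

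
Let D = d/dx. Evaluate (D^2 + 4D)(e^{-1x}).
- 3 e^{- x}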